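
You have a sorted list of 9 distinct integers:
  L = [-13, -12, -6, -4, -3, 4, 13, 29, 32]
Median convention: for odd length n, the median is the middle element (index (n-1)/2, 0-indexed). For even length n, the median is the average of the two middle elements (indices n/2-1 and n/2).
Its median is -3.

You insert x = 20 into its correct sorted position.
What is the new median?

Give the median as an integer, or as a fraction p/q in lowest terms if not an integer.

Old list (sorted, length 9): [-13, -12, -6, -4, -3, 4, 13, 29, 32]
Old median = -3
Insert x = 20
Old length odd (9). Middle was index 4 = -3.
New length even (10). New median = avg of two middle elements.
x = 20: 7 elements are < x, 2 elements are > x.
New sorted list: [-13, -12, -6, -4, -3, 4, 13, 20, 29, 32]
New median = 1/2

Answer: 1/2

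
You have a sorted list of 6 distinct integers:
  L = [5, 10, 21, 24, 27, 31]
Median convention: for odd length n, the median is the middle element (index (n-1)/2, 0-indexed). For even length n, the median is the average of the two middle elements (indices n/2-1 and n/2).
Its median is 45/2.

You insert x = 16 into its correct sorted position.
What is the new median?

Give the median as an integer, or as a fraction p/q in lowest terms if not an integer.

Old list (sorted, length 6): [5, 10, 21, 24, 27, 31]
Old median = 45/2
Insert x = 16
Old length even (6). Middle pair: indices 2,3 = 21,24.
New length odd (7). New median = single middle element.
x = 16: 2 elements are < x, 4 elements are > x.
New sorted list: [5, 10, 16, 21, 24, 27, 31]
New median = 21

Answer: 21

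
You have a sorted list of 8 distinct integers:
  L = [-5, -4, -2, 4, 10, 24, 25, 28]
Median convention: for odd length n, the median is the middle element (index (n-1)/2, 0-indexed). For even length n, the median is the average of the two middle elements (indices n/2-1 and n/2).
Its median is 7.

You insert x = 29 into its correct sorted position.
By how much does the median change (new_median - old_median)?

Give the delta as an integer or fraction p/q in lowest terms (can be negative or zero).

Answer: 3

Derivation:
Old median = 7
After inserting x = 29: new sorted = [-5, -4, -2, 4, 10, 24, 25, 28, 29]
New median = 10
Delta = 10 - 7 = 3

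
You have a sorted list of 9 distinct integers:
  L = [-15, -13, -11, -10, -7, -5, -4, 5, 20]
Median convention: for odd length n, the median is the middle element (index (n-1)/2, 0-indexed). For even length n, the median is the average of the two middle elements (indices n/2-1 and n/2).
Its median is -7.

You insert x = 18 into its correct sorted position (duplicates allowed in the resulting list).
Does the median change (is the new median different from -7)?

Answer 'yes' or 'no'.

Old median = -7
Insert x = 18
New median = -6
Changed? yes

Answer: yes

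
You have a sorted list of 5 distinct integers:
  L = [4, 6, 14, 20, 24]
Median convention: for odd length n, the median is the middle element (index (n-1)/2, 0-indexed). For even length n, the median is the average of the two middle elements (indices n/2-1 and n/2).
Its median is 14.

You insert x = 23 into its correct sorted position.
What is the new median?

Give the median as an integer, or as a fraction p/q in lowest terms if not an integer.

Answer: 17

Derivation:
Old list (sorted, length 5): [4, 6, 14, 20, 24]
Old median = 14
Insert x = 23
Old length odd (5). Middle was index 2 = 14.
New length even (6). New median = avg of two middle elements.
x = 23: 4 elements are < x, 1 elements are > x.
New sorted list: [4, 6, 14, 20, 23, 24]
New median = 17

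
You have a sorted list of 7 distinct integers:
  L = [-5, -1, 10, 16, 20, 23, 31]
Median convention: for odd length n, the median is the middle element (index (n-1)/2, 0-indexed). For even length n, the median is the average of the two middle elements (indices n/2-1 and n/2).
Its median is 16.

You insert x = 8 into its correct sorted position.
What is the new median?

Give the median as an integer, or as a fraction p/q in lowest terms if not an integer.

Answer: 13

Derivation:
Old list (sorted, length 7): [-5, -1, 10, 16, 20, 23, 31]
Old median = 16
Insert x = 8
Old length odd (7). Middle was index 3 = 16.
New length even (8). New median = avg of two middle elements.
x = 8: 2 elements are < x, 5 elements are > x.
New sorted list: [-5, -1, 8, 10, 16, 20, 23, 31]
New median = 13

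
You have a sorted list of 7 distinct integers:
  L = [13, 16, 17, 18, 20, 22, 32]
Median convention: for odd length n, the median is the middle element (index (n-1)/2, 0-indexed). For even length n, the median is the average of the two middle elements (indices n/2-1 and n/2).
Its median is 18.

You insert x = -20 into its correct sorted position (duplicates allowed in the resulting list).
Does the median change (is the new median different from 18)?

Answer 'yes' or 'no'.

Answer: yes

Derivation:
Old median = 18
Insert x = -20
New median = 35/2
Changed? yes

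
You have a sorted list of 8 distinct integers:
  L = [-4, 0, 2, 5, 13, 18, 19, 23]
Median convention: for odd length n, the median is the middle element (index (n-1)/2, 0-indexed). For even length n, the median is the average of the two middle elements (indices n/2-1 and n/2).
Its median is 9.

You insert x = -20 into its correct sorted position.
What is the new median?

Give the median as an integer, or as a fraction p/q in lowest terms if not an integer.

Old list (sorted, length 8): [-4, 0, 2, 5, 13, 18, 19, 23]
Old median = 9
Insert x = -20
Old length even (8). Middle pair: indices 3,4 = 5,13.
New length odd (9). New median = single middle element.
x = -20: 0 elements are < x, 8 elements are > x.
New sorted list: [-20, -4, 0, 2, 5, 13, 18, 19, 23]
New median = 5

Answer: 5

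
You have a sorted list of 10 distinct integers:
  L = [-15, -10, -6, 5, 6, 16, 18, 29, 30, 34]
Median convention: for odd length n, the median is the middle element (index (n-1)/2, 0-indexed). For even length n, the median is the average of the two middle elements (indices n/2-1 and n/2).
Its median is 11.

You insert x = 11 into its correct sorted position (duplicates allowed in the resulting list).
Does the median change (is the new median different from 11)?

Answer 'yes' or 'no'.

Answer: no

Derivation:
Old median = 11
Insert x = 11
New median = 11
Changed? no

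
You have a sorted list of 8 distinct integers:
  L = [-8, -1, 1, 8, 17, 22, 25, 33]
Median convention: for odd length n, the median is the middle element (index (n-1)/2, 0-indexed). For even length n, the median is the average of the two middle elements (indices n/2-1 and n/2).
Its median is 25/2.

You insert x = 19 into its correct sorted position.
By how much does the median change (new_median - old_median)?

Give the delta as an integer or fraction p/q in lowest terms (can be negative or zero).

Old median = 25/2
After inserting x = 19: new sorted = [-8, -1, 1, 8, 17, 19, 22, 25, 33]
New median = 17
Delta = 17 - 25/2 = 9/2

Answer: 9/2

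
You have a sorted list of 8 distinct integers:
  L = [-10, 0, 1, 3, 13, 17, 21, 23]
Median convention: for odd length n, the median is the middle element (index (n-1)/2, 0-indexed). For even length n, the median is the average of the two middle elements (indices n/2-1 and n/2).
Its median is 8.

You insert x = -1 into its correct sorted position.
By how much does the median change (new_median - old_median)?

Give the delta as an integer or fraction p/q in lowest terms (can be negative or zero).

Old median = 8
After inserting x = -1: new sorted = [-10, -1, 0, 1, 3, 13, 17, 21, 23]
New median = 3
Delta = 3 - 8 = -5

Answer: -5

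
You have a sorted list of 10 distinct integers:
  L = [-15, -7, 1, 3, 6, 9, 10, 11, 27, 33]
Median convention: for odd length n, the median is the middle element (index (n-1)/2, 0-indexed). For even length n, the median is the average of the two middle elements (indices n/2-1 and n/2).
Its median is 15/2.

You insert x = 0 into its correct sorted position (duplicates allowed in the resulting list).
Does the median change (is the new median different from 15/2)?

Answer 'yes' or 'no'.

Answer: yes

Derivation:
Old median = 15/2
Insert x = 0
New median = 6
Changed? yes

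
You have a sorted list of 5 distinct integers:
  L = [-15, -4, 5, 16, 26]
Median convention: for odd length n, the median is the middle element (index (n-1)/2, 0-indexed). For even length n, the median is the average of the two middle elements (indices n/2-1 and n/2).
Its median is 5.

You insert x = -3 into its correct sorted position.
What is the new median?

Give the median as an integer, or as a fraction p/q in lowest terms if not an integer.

Old list (sorted, length 5): [-15, -4, 5, 16, 26]
Old median = 5
Insert x = -3
Old length odd (5). Middle was index 2 = 5.
New length even (6). New median = avg of two middle elements.
x = -3: 2 elements are < x, 3 elements are > x.
New sorted list: [-15, -4, -3, 5, 16, 26]
New median = 1

Answer: 1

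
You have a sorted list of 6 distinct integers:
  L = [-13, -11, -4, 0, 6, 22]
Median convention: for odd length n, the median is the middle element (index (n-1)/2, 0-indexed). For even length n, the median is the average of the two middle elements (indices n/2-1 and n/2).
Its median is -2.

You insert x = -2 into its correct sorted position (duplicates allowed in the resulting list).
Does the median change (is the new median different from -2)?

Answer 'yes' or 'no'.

Old median = -2
Insert x = -2
New median = -2
Changed? no

Answer: no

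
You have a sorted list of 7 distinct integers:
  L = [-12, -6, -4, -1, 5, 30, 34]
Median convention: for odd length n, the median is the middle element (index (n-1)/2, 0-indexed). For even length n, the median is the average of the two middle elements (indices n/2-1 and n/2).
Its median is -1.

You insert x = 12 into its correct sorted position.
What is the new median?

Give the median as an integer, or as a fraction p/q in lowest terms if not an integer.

Old list (sorted, length 7): [-12, -6, -4, -1, 5, 30, 34]
Old median = -1
Insert x = 12
Old length odd (7). Middle was index 3 = -1.
New length even (8). New median = avg of two middle elements.
x = 12: 5 elements are < x, 2 elements are > x.
New sorted list: [-12, -6, -4, -1, 5, 12, 30, 34]
New median = 2

Answer: 2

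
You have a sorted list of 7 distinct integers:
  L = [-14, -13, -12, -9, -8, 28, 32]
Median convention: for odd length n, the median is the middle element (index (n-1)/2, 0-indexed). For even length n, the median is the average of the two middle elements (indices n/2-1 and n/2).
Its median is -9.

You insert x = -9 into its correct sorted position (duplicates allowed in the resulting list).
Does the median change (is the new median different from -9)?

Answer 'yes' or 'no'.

Old median = -9
Insert x = -9
New median = -9
Changed? no

Answer: no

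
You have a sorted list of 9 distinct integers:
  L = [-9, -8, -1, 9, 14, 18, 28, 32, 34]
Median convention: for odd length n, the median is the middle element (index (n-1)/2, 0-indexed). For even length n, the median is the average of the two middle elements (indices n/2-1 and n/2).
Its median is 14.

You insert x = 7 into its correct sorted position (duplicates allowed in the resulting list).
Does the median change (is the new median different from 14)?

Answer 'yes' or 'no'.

Old median = 14
Insert x = 7
New median = 23/2
Changed? yes

Answer: yes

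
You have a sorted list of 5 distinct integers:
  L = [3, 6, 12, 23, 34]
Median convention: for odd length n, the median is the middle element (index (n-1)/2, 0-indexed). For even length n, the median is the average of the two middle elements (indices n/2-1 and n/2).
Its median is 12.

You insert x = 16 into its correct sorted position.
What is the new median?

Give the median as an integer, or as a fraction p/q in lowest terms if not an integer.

Old list (sorted, length 5): [3, 6, 12, 23, 34]
Old median = 12
Insert x = 16
Old length odd (5). Middle was index 2 = 12.
New length even (6). New median = avg of two middle elements.
x = 16: 3 elements are < x, 2 elements are > x.
New sorted list: [3, 6, 12, 16, 23, 34]
New median = 14

Answer: 14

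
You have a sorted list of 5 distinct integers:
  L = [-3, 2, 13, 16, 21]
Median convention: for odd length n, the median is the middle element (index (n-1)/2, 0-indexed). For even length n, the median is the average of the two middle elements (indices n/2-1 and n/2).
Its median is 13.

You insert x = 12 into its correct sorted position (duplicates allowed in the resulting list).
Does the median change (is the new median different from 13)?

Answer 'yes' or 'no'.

Old median = 13
Insert x = 12
New median = 25/2
Changed? yes

Answer: yes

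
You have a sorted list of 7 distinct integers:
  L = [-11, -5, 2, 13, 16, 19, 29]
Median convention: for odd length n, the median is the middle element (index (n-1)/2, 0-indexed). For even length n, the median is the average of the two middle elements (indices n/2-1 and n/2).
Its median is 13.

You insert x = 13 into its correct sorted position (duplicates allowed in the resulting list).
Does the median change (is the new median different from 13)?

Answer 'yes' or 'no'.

Old median = 13
Insert x = 13
New median = 13
Changed? no

Answer: no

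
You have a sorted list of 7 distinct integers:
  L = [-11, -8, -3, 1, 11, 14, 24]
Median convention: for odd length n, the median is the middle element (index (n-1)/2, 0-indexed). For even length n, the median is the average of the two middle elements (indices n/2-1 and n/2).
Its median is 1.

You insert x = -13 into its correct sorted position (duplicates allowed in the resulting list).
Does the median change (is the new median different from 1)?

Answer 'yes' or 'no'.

Answer: yes

Derivation:
Old median = 1
Insert x = -13
New median = -1
Changed? yes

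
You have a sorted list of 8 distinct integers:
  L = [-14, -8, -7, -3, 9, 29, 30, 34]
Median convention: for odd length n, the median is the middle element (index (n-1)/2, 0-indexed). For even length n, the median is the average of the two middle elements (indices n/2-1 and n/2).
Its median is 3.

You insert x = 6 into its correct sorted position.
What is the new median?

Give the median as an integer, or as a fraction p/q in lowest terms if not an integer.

Old list (sorted, length 8): [-14, -8, -7, -3, 9, 29, 30, 34]
Old median = 3
Insert x = 6
Old length even (8). Middle pair: indices 3,4 = -3,9.
New length odd (9). New median = single middle element.
x = 6: 4 elements are < x, 4 elements are > x.
New sorted list: [-14, -8, -7, -3, 6, 9, 29, 30, 34]
New median = 6

Answer: 6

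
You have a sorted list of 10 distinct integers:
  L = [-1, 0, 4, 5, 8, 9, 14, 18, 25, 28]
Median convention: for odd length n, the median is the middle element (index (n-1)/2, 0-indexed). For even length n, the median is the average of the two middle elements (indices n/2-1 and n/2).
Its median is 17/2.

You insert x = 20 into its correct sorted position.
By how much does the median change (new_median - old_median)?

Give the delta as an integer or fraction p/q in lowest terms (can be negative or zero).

Answer: 1/2

Derivation:
Old median = 17/2
After inserting x = 20: new sorted = [-1, 0, 4, 5, 8, 9, 14, 18, 20, 25, 28]
New median = 9
Delta = 9 - 17/2 = 1/2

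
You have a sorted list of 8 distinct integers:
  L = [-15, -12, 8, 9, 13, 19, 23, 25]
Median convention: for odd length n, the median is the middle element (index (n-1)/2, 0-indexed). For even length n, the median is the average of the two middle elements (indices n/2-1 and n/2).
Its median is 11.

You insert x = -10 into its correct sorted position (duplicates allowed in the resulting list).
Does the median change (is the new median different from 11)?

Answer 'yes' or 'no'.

Old median = 11
Insert x = -10
New median = 9
Changed? yes

Answer: yes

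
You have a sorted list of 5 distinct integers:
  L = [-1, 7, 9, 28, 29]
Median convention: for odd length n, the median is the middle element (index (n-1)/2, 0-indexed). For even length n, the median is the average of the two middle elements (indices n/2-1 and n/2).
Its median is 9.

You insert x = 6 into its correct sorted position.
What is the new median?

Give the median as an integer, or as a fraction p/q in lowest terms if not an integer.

Answer: 8

Derivation:
Old list (sorted, length 5): [-1, 7, 9, 28, 29]
Old median = 9
Insert x = 6
Old length odd (5). Middle was index 2 = 9.
New length even (6). New median = avg of two middle elements.
x = 6: 1 elements are < x, 4 elements are > x.
New sorted list: [-1, 6, 7, 9, 28, 29]
New median = 8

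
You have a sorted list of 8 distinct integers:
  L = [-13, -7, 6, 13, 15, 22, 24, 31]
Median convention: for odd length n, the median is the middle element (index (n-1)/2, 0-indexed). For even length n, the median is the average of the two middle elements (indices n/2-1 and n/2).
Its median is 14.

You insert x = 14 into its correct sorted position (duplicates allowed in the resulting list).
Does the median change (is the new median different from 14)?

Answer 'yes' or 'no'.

Old median = 14
Insert x = 14
New median = 14
Changed? no

Answer: no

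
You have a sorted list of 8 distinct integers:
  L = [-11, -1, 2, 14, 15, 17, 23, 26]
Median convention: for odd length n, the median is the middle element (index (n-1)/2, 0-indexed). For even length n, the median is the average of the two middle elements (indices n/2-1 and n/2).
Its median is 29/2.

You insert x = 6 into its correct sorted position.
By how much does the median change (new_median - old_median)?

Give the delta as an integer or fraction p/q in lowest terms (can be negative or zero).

Old median = 29/2
After inserting x = 6: new sorted = [-11, -1, 2, 6, 14, 15, 17, 23, 26]
New median = 14
Delta = 14 - 29/2 = -1/2

Answer: -1/2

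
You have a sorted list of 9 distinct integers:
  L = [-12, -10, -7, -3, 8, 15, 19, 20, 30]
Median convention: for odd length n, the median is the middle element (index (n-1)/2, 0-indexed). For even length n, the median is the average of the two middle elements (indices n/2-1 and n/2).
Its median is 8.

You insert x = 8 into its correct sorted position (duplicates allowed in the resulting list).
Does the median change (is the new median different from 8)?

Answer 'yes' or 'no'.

Answer: no

Derivation:
Old median = 8
Insert x = 8
New median = 8
Changed? no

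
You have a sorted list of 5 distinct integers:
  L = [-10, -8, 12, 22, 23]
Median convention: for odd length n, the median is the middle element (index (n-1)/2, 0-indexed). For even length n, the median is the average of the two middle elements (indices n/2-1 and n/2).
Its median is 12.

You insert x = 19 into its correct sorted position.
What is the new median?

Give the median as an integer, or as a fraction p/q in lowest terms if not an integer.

Old list (sorted, length 5): [-10, -8, 12, 22, 23]
Old median = 12
Insert x = 19
Old length odd (5). Middle was index 2 = 12.
New length even (6). New median = avg of two middle elements.
x = 19: 3 elements are < x, 2 elements are > x.
New sorted list: [-10, -8, 12, 19, 22, 23]
New median = 31/2

Answer: 31/2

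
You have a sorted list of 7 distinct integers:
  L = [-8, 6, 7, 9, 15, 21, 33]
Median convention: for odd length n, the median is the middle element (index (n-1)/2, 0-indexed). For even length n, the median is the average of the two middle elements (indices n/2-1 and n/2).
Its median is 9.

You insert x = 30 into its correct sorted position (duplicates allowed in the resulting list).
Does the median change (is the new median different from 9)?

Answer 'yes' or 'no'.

Old median = 9
Insert x = 30
New median = 12
Changed? yes

Answer: yes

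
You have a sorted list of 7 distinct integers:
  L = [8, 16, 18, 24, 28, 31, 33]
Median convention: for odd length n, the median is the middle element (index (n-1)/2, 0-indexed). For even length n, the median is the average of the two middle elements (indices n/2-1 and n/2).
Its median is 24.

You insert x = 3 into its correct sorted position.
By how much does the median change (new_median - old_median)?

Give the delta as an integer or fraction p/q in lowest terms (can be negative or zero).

Answer: -3

Derivation:
Old median = 24
After inserting x = 3: new sorted = [3, 8, 16, 18, 24, 28, 31, 33]
New median = 21
Delta = 21 - 24 = -3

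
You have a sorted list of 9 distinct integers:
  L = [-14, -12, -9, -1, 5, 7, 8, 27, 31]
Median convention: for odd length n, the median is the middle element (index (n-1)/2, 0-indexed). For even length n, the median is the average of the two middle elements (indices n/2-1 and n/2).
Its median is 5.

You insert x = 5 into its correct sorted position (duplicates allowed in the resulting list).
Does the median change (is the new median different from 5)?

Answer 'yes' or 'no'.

Old median = 5
Insert x = 5
New median = 5
Changed? no

Answer: no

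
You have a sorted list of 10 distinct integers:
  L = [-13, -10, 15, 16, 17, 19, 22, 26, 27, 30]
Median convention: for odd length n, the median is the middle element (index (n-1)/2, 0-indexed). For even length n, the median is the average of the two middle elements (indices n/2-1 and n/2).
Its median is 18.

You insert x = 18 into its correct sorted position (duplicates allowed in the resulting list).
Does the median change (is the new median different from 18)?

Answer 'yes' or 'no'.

Old median = 18
Insert x = 18
New median = 18
Changed? no

Answer: no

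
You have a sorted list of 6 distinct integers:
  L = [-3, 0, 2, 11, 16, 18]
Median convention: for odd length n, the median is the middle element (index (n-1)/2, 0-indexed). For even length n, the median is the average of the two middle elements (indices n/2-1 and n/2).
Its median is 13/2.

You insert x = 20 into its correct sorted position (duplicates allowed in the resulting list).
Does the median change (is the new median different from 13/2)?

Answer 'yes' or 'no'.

Answer: yes

Derivation:
Old median = 13/2
Insert x = 20
New median = 11
Changed? yes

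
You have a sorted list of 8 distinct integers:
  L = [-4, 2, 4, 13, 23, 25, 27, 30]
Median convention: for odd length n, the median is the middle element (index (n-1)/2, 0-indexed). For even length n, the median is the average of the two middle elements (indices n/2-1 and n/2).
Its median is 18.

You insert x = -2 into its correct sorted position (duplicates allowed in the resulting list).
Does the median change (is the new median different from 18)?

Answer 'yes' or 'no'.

Old median = 18
Insert x = -2
New median = 13
Changed? yes

Answer: yes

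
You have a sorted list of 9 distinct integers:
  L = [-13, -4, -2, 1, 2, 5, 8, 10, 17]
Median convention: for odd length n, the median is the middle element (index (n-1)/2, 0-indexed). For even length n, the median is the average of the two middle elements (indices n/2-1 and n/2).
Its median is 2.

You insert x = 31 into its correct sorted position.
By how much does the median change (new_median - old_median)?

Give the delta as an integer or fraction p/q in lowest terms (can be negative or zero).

Answer: 3/2

Derivation:
Old median = 2
After inserting x = 31: new sorted = [-13, -4, -2, 1, 2, 5, 8, 10, 17, 31]
New median = 7/2
Delta = 7/2 - 2 = 3/2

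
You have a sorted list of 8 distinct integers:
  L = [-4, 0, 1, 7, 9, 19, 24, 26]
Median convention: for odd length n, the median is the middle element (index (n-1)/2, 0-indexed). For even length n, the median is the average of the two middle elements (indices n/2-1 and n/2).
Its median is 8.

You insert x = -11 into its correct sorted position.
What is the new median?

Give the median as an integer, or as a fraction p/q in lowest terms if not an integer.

Old list (sorted, length 8): [-4, 0, 1, 7, 9, 19, 24, 26]
Old median = 8
Insert x = -11
Old length even (8). Middle pair: indices 3,4 = 7,9.
New length odd (9). New median = single middle element.
x = -11: 0 elements are < x, 8 elements are > x.
New sorted list: [-11, -4, 0, 1, 7, 9, 19, 24, 26]
New median = 7

Answer: 7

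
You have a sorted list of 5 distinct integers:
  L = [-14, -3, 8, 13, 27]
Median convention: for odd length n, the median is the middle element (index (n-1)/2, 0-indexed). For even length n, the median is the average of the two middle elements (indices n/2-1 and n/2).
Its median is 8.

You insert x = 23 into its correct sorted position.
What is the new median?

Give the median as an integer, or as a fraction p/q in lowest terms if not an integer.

Answer: 21/2

Derivation:
Old list (sorted, length 5): [-14, -3, 8, 13, 27]
Old median = 8
Insert x = 23
Old length odd (5). Middle was index 2 = 8.
New length even (6). New median = avg of two middle elements.
x = 23: 4 elements are < x, 1 elements are > x.
New sorted list: [-14, -3, 8, 13, 23, 27]
New median = 21/2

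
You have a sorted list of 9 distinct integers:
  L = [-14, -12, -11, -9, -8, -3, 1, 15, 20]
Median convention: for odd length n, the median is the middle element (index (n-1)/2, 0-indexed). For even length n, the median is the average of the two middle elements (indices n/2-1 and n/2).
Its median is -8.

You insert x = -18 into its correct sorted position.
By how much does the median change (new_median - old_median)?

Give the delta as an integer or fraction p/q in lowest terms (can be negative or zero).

Answer: -1/2

Derivation:
Old median = -8
After inserting x = -18: new sorted = [-18, -14, -12, -11, -9, -8, -3, 1, 15, 20]
New median = -17/2
Delta = -17/2 - -8 = -1/2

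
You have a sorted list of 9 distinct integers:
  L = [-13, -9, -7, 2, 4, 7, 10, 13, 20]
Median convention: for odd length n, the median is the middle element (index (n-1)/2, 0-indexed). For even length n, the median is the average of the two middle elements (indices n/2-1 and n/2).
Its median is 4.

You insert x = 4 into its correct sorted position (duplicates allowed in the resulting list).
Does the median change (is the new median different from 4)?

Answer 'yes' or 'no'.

Answer: no

Derivation:
Old median = 4
Insert x = 4
New median = 4
Changed? no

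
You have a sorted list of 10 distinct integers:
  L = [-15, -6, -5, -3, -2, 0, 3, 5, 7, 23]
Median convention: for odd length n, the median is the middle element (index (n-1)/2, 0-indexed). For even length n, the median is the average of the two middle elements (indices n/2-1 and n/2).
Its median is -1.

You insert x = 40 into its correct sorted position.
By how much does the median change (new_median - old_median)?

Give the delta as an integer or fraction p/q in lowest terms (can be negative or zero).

Old median = -1
After inserting x = 40: new sorted = [-15, -6, -5, -3, -2, 0, 3, 5, 7, 23, 40]
New median = 0
Delta = 0 - -1 = 1

Answer: 1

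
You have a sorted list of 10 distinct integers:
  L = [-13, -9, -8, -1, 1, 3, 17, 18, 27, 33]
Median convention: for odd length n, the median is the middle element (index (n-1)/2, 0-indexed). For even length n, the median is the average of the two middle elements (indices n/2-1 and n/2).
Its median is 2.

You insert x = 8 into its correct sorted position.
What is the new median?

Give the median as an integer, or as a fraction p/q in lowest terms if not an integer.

Answer: 3

Derivation:
Old list (sorted, length 10): [-13, -9, -8, -1, 1, 3, 17, 18, 27, 33]
Old median = 2
Insert x = 8
Old length even (10). Middle pair: indices 4,5 = 1,3.
New length odd (11). New median = single middle element.
x = 8: 6 elements are < x, 4 elements are > x.
New sorted list: [-13, -9, -8, -1, 1, 3, 8, 17, 18, 27, 33]
New median = 3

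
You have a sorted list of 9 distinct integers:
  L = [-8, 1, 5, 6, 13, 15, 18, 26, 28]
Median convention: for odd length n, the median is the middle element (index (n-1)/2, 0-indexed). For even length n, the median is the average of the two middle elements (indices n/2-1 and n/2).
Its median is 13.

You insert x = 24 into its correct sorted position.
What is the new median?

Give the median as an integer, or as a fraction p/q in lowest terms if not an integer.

Answer: 14

Derivation:
Old list (sorted, length 9): [-8, 1, 5, 6, 13, 15, 18, 26, 28]
Old median = 13
Insert x = 24
Old length odd (9). Middle was index 4 = 13.
New length even (10). New median = avg of two middle elements.
x = 24: 7 elements are < x, 2 elements are > x.
New sorted list: [-8, 1, 5, 6, 13, 15, 18, 24, 26, 28]
New median = 14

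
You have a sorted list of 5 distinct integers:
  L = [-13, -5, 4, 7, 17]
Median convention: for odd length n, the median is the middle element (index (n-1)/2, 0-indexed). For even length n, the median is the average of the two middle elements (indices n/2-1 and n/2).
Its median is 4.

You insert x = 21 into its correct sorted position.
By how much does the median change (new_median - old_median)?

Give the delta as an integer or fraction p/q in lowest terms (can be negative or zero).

Answer: 3/2

Derivation:
Old median = 4
After inserting x = 21: new sorted = [-13, -5, 4, 7, 17, 21]
New median = 11/2
Delta = 11/2 - 4 = 3/2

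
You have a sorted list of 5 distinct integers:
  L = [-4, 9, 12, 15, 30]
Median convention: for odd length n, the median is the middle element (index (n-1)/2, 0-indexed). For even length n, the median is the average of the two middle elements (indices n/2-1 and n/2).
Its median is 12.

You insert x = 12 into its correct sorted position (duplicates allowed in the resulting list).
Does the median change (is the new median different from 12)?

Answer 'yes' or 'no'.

Answer: no

Derivation:
Old median = 12
Insert x = 12
New median = 12
Changed? no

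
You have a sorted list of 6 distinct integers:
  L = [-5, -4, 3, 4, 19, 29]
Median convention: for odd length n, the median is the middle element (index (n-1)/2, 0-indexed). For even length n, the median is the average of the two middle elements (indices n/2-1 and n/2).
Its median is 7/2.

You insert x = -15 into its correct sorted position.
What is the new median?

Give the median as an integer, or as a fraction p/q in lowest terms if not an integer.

Answer: 3

Derivation:
Old list (sorted, length 6): [-5, -4, 3, 4, 19, 29]
Old median = 7/2
Insert x = -15
Old length even (6). Middle pair: indices 2,3 = 3,4.
New length odd (7). New median = single middle element.
x = -15: 0 elements are < x, 6 elements are > x.
New sorted list: [-15, -5, -4, 3, 4, 19, 29]
New median = 3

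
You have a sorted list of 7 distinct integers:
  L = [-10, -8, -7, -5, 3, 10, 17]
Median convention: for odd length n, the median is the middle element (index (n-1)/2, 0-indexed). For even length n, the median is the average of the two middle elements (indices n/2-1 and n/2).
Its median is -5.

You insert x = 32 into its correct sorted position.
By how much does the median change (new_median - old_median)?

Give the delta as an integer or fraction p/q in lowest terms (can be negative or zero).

Answer: 4

Derivation:
Old median = -5
After inserting x = 32: new sorted = [-10, -8, -7, -5, 3, 10, 17, 32]
New median = -1
Delta = -1 - -5 = 4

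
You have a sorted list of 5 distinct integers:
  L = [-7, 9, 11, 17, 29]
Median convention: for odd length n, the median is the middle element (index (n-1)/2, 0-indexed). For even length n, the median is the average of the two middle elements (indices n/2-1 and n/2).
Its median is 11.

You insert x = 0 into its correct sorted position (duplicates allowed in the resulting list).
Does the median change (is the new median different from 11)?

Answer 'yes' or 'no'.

Answer: yes

Derivation:
Old median = 11
Insert x = 0
New median = 10
Changed? yes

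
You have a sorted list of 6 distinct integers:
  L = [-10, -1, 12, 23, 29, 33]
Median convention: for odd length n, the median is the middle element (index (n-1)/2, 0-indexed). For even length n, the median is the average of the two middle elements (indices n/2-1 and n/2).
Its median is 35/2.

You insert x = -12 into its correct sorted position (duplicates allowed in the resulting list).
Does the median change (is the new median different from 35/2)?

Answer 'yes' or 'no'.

Old median = 35/2
Insert x = -12
New median = 12
Changed? yes

Answer: yes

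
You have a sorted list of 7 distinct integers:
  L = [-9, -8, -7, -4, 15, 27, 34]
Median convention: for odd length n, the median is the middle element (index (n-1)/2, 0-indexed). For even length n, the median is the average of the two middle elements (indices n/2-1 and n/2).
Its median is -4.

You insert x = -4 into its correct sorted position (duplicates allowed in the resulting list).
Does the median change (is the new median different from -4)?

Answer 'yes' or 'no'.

Answer: no

Derivation:
Old median = -4
Insert x = -4
New median = -4
Changed? no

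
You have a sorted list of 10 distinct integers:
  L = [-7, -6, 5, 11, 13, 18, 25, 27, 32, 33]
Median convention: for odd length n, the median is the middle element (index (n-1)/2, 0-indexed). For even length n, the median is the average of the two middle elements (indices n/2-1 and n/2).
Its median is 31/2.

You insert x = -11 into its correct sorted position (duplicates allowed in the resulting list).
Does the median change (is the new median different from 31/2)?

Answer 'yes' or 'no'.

Old median = 31/2
Insert x = -11
New median = 13
Changed? yes

Answer: yes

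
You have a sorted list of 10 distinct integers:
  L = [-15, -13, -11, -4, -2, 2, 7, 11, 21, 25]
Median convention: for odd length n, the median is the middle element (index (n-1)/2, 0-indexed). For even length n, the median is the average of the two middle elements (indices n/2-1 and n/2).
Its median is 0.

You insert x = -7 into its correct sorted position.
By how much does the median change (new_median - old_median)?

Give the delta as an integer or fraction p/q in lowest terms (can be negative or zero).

Answer: -2

Derivation:
Old median = 0
After inserting x = -7: new sorted = [-15, -13, -11, -7, -4, -2, 2, 7, 11, 21, 25]
New median = -2
Delta = -2 - 0 = -2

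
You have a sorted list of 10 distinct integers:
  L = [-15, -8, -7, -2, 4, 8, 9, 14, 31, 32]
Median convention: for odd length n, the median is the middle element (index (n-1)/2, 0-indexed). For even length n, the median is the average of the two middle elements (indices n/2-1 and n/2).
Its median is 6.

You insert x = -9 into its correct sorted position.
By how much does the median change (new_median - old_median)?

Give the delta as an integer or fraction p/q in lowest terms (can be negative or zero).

Answer: -2

Derivation:
Old median = 6
After inserting x = -9: new sorted = [-15, -9, -8, -7, -2, 4, 8, 9, 14, 31, 32]
New median = 4
Delta = 4 - 6 = -2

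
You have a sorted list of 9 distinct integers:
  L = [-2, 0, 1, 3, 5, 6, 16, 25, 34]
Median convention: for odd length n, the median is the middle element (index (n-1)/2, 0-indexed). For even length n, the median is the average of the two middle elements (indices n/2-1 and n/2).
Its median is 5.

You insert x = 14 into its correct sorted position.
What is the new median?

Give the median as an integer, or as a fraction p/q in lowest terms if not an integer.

Old list (sorted, length 9): [-2, 0, 1, 3, 5, 6, 16, 25, 34]
Old median = 5
Insert x = 14
Old length odd (9). Middle was index 4 = 5.
New length even (10). New median = avg of two middle elements.
x = 14: 6 elements are < x, 3 elements are > x.
New sorted list: [-2, 0, 1, 3, 5, 6, 14, 16, 25, 34]
New median = 11/2

Answer: 11/2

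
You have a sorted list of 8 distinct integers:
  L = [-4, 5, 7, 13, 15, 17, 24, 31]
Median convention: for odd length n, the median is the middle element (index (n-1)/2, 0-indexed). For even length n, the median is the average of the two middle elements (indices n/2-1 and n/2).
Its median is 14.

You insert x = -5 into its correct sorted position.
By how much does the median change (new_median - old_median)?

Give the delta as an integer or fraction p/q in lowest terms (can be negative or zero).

Old median = 14
After inserting x = -5: new sorted = [-5, -4, 5, 7, 13, 15, 17, 24, 31]
New median = 13
Delta = 13 - 14 = -1

Answer: -1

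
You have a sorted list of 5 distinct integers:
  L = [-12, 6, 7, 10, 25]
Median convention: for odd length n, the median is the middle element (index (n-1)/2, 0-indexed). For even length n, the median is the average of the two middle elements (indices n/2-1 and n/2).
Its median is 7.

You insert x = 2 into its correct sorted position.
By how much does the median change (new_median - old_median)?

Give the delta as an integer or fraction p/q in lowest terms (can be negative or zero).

Old median = 7
After inserting x = 2: new sorted = [-12, 2, 6, 7, 10, 25]
New median = 13/2
Delta = 13/2 - 7 = -1/2

Answer: -1/2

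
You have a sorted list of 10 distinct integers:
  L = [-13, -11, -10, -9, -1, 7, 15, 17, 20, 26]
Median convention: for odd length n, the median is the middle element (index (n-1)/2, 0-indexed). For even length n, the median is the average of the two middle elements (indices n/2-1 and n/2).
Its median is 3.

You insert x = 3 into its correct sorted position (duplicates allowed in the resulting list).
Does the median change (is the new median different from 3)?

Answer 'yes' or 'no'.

Old median = 3
Insert x = 3
New median = 3
Changed? no

Answer: no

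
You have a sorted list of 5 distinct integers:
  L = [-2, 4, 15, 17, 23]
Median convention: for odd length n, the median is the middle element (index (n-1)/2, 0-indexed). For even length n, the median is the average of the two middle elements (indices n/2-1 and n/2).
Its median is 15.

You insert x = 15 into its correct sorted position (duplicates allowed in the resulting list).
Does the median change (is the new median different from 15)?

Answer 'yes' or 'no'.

Answer: no

Derivation:
Old median = 15
Insert x = 15
New median = 15
Changed? no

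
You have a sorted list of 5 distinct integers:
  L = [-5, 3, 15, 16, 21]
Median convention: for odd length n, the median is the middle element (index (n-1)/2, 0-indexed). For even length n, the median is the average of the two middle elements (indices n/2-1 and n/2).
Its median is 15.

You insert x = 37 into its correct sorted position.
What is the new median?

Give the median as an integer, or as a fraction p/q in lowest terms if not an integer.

Answer: 31/2

Derivation:
Old list (sorted, length 5): [-5, 3, 15, 16, 21]
Old median = 15
Insert x = 37
Old length odd (5). Middle was index 2 = 15.
New length even (6). New median = avg of two middle elements.
x = 37: 5 elements are < x, 0 elements are > x.
New sorted list: [-5, 3, 15, 16, 21, 37]
New median = 31/2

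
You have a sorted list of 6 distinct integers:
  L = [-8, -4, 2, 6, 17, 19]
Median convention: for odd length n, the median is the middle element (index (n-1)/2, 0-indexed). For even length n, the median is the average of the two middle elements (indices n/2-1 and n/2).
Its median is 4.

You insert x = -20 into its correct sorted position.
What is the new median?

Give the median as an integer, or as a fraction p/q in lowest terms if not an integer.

Answer: 2

Derivation:
Old list (sorted, length 6): [-8, -4, 2, 6, 17, 19]
Old median = 4
Insert x = -20
Old length even (6). Middle pair: indices 2,3 = 2,6.
New length odd (7). New median = single middle element.
x = -20: 0 elements are < x, 6 elements are > x.
New sorted list: [-20, -8, -4, 2, 6, 17, 19]
New median = 2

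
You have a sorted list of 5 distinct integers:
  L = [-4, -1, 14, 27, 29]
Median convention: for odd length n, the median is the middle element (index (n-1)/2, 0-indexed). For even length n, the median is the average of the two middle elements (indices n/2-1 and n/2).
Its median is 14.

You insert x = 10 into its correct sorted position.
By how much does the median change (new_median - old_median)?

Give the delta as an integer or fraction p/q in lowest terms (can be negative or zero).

Old median = 14
After inserting x = 10: new sorted = [-4, -1, 10, 14, 27, 29]
New median = 12
Delta = 12 - 14 = -2

Answer: -2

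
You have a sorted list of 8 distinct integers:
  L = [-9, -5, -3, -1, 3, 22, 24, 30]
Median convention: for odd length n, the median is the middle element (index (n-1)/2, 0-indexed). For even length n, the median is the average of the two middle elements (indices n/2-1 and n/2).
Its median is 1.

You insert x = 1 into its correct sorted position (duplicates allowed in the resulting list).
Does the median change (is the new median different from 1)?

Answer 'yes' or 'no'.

Old median = 1
Insert x = 1
New median = 1
Changed? no

Answer: no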